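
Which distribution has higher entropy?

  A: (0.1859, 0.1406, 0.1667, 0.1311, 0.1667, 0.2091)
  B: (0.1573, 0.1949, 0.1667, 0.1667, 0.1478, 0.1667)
B

Both distributions are close to uniform, making this a harder comparison.

H(A) = 2.5672 bits
H(B) = 2.5797 bits

The distribution closer to uniform has higher entropy.
Answer: B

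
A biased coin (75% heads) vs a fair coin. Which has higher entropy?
Fair coin

The fair coin is uniform (p=0.5), maximizing binary entropy at 1 bit. The biased coin has H(0.75) ≈ 0.811 bits — its outcome is more predictable, so its entropy is lower.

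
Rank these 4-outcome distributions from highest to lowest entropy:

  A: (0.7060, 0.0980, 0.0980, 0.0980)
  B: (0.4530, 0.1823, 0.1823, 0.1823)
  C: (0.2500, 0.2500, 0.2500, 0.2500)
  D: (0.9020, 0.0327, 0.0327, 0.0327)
C > B > A > D

Key insight: Entropy is maximized by uniform distributions and minimized by concentrated distributions.

Entropies:
  H(A) = 1.3398 bits
  H(B) = 1.8606 bits
  H(C) = 2.0000 bits
  H(D) = 0.6179 bits

Ranking: C > B > A > D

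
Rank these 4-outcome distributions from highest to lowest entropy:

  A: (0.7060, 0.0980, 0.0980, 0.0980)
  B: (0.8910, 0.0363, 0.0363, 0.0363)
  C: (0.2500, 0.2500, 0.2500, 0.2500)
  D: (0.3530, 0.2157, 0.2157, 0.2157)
C > D > A > B

Key insight: Entropy is maximized by uniform distributions and minimized by concentrated distributions.

Entropies:
  H(A) = 1.3398 bits
  H(B) = 0.6697 bits
  H(C) = 2.0000 bits
  H(D) = 1.9622 bits

Ranking: C > D > A > B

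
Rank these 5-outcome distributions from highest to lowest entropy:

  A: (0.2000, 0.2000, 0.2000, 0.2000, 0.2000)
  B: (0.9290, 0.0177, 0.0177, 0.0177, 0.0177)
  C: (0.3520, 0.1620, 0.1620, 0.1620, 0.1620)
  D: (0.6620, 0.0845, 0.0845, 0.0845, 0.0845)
A > C > D > B

Key insight: Entropy is maximized by uniform distributions and minimized by concentrated distributions.

Entropies:
  H(A) = 2.3219 bits
  H(B) = 0.5116 bits
  H(C) = 2.2318 bits
  H(D) = 1.5989 bits

Ranking: A > C > D > B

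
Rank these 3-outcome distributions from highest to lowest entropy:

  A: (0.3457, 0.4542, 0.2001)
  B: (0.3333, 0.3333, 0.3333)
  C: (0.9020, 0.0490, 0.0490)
B > A > C

Key insight: Entropy is maximized by uniform distributions and minimized by concentrated distributions.

- Uniform distributions have maximum entropy log₂(3) = 1.5850 bits
- The more "peaked" or concentrated a distribution, the lower its entropy

Entropies:
  H(A) = 1.5114 bits
  H(B) = 1.5850 bits
  H(C) = 0.5606 bits

Ranking: B > A > C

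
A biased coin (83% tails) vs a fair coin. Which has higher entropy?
Fair coin

The fair coin is uniform (p=0.5), maximizing binary entropy at 1 bit. The biased coin has H(0.83) ≈ 0.658 bits — its outcome is more predictable, so its entropy is lower.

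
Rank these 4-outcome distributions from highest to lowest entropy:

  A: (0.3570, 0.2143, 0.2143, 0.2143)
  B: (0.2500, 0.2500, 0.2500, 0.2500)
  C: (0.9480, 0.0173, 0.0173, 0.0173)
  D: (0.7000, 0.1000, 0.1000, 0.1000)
B > A > D > C

Key insight: Entropy is maximized by uniform distributions and minimized by concentrated distributions.

Entropies:
  H(A) = 1.9593 bits
  H(B) = 2.0000 bits
  H(C) = 0.3773 bits
  H(D) = 1.3568 bits

Ranking: B > A > D > C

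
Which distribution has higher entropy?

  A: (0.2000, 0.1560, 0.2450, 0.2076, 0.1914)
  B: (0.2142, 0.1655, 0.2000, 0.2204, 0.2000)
B

Both distributions are close to uniform, making this a harder comparison.

H(A) = 2.3071 bits
H(B) = 2.3152 bits

The distribution closer to uniform has higher entropy.
Answer: B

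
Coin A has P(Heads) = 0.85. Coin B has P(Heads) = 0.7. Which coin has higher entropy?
B

For binary distributions, entropy is maximized at p=0.5 and decreases as p moves toward 0 or 1.

H(A) = H(0.85) = 0.6098 bits
H(B) = H(0.7) = 0.8813 bits

Distribution B (p=0.7) is closer to uniform (p=0.5), so it has higher entropy.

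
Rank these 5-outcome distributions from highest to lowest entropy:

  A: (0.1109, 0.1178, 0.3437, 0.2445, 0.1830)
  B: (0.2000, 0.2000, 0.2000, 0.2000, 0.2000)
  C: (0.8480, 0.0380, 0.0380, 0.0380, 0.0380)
B > A > C

Key insight: Entropy is maximized by uniform distributions and minimized by concentrated distributions.

- Uniform distributions have maximum entropy log₂(5) = 2.3219 bits
- The more "peaked" or concentrated a distribution, the lower its entropy

Entropies:
  H(A) = 2.1902 bits
  H(B) = 2.3219 bits
  H(C) = 0.9188 bits

Ranking: B > A > C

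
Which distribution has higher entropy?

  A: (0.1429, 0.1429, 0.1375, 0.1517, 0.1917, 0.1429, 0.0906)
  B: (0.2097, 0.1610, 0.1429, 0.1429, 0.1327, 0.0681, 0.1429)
A

Both distributions are close to uniform, making this a harder comparison.

H(A) = 2.7801 bits
H(B) = 2.7504 bits

The distribution closer to uniform has higher entropy.
Answer: A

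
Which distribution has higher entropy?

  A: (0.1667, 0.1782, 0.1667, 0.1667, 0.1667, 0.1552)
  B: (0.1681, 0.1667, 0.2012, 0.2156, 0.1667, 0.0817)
A

Both distributions are close to uniform, making this a harder comparison.

H(A) = 2.5838 bits
H(B) = 2.5321 bits

The distribution closer to uniform has higher entropy.
Answer: A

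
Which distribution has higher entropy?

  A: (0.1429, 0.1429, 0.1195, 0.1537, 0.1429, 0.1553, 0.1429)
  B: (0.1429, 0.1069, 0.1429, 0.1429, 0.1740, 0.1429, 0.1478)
A

Both distributions are close to uniform, making this a harder comparison.

H(A) = 2.8031 bits
H(B) = 2.7955 bits

The distribution closer to uniform has higher entropy.
Answer: A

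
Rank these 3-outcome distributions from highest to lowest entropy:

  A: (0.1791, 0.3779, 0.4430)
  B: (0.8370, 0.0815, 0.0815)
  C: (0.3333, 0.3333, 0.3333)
C > A > B

Key insight: Entropy is maximized by uniform distributions and minimized by concentrated distributions.

- Uniform distributions have maximum entropy log₂(3) = 1.5850 bits
- The more "peaked" or concentrated a distribution, the lower its entropy

Entropies:
  H(A) = 1.4953 bits
  H(B) = 0.8044 bits
  H(C) = 1.5850 bits

Ranking: C > A > B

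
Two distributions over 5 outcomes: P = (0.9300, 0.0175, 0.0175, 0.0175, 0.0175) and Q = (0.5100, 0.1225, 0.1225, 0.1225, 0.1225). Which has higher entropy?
Q

P is highly concentrated on one outcome (93%), making it nearly deterministic. Q spreads its mass more evenly (max 51%). The more spread-out distribution has higher entropy: H(P) ≈ 0.506 bits, H(Q) ≈ 1.980 bits.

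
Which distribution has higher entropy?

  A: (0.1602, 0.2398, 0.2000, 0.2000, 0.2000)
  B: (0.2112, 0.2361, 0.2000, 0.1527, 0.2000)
A

Both distributions are close to uniform, making this a harder comparison.

H(A) = 2.3104 bits
H(B) = 2.3082 bits

The distribution closer to uniform has higher entropy.
Answer: A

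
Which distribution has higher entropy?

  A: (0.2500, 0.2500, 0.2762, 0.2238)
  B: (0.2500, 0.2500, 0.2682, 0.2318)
B

Both distributions are close to uniform, making this a harder comparison.

H(A) = 1.9960 bits
H(B) = 1.9981 bits

The distribution closer to uniform has higher entropy.
Answer: B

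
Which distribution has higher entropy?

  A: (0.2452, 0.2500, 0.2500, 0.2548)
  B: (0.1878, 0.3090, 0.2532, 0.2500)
A

Both distributions are close to uniform, making this a harder comparison.

H(A) = 1.9999 bits
H(B) = 1.9784 bits

The distribution closer to uniform has higher entropy.
Answer: A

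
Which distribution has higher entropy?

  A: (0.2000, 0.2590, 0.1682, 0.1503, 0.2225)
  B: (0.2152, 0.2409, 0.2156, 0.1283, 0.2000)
A

Both distributions are close to uniform, making this a harder comparison.

H(A) = 2.2951 bits
H(B) = 2.2933 bits

The distribution closer to uniform has higher entropy.
Answer: A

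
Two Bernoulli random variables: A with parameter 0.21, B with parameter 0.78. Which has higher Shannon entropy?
B

For binary distributions, entropy is maximized at p=0.5 and decreases as p moves toward 0 or 1.

H(A) = H(0.21) = 0.7415 bits
H(B) = H(0.78) = 0.7602 bits

Distribution B (p=0.78) is closer to uniform (p=0.5), so it has higher entropy.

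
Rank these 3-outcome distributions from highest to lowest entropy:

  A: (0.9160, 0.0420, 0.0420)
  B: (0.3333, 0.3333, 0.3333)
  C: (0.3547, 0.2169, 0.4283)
B > C > A

Key insight: Entropy is maximized by uniform distributions and minimized by concentrated distributions.

- Uniform distributions have maximum entropy log₂(3) = 1.5850 bits
- The more "peaked" or concentrated a distribution, the lower its entropy

Entropies:
  H(A) = 0.5001 bits
  H(B) = 1.5850 bits
  H(C) = 1.5326 bits

Ranking: B > C > A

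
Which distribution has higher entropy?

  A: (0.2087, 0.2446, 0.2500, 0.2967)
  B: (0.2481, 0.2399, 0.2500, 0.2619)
B

Both distributions are close to uniform, making this a harder comparison.

H(A) = 1.9887 bits
H(B) = 1.9993 bits

The distribution closer to uniform has higher entropy.
Answer: B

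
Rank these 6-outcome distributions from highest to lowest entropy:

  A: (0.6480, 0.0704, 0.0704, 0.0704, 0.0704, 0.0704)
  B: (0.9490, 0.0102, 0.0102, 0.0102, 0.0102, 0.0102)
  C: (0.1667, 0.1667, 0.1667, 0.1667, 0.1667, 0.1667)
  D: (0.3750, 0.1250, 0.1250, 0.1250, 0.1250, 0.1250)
C > D > A > B

Key insight: Entropy is maximized by uniform distributions and minimized by concentrated distributions.

Entropies:
  H(A) = 1.7532 bits
  H(B) = 0.4090 bits
  H(C) = 2.5850 bits
  H(D) = 2.4056 bits

Ranking: C > D > A > B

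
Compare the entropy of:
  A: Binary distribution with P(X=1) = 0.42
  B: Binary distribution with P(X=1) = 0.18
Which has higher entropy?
A

For binary distributions, entropy is maximized at p=0.5 and decreases as p moves toward 0 or 1.

H(A) = H(0.42) = 0.9815 bits
H(B) = H(0.18) = 0.6801 bits

Distribution A (p=0.42) is closer to uniform (p=0.5), so it has higher entropy.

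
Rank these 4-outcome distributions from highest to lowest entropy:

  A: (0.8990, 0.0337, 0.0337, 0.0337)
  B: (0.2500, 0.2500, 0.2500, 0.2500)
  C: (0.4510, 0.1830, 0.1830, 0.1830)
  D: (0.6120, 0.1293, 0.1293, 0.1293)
B > C > D > A

Key insight: Entropy is maximized by uniform distributions and minimized by concentrated distributions.

Entropies:
  H(A) = 0.6322 bits
  H(B) = 2.0000 bits
  H(C) = 1.8632 bits
  H(D) = 1.5785 bits

Ranking: B > C > D > A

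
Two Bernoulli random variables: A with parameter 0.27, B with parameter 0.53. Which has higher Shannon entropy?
B

For binary distributions, entropy is maximized at p=0.5 and decreases as p moves toward 0 or 1.

H(A) = H(0.27) = 0.8415 bits
H(B) = H(0.53) = 0.9974 bits

Distribution B (p=0.53) is closer to uniform (p=0.5), so it has higher entropy.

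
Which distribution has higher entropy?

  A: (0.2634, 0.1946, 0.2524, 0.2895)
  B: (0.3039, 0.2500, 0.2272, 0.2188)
B

Both distributions are close to uniform, making this a harder comparison.

H(A) = 1.9856 bits
H(B) = 1.9877 bits

The distribution closer to uniform has higher entropy.
Answer: B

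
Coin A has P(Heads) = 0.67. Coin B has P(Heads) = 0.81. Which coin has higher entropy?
A

For binary distributions, entropy is maximized at p=0.5 and decreases as p moves toward 0 or 1.

H(A) = H(0.67) = 0.9149 bits
H(B) = H(0.81) = 0.7015 bits

Distribution A (p=0.67) is closer to uniform (p=0.5), so it has higher entropy.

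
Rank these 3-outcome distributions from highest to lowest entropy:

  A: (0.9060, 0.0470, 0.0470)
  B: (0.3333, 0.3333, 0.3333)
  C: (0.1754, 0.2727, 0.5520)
B > C > A

Key insight: Entropy is maximized by uniform distributions and minimized by concentrated distributions.

- Uniform distributions have maximum entropy log₂(3) = 1.5850 bits
- The more "peaked" or concentrated a distribution, the lower its entropy

Entropies:
  H(A) = 0.5437 bits
  H(B) = 1.5850 bits
  H(C) = 1.4249 bits

Ranking: B > C > A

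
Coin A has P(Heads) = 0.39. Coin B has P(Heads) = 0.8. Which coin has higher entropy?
A

For binary distributions, entropy is maximized at p=0.5 and decreases as p moves toward 0 or 1.

H(A) = H(0.39) = 0.9648 bits
H(B) = H(0.8) = 0.7219 bits

Distribution A (p=0.39) is closer to uniform (p=0.5), so it has higher entropy.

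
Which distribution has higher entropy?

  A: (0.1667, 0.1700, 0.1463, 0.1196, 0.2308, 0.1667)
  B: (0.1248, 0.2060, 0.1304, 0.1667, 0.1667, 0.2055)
B

Both distributions are close to uniform, making this a harder comparison.

H(A) = 2.5565 bits
H(B) = 2.5581 bits

The distribution closer to uniform has higher entropy.
Answer: B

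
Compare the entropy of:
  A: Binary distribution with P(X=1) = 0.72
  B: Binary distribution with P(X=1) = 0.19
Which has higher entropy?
A

For binary distributions, entropy is maximized at p=0.5 and decreases as p moves toward 0 or 1.

H(A) = H(0.72) = 0.8555 bits
H(B) = H(0.19) = 0.7015 bits

Distribution A (p=0.72) is closer to uniform (p=0.5), so it has higher entropy.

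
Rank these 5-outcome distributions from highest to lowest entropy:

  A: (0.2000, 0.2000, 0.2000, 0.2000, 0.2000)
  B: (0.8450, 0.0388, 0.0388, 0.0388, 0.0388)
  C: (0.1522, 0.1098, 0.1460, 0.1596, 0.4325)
A > C > B

Key insight: Entropy is maximized by uniform distributions and minimized by concentrated distributions.

- Uniform distributions have maximum entropy log₂(5) = 2.3219 bits
- The more "peaked" or concentrated a distribution, the lower its entropy

Entropies:
  H(A) = 2.3219 bits
  H(B) = 0.9322 bits
  H(C) = 2.1140 bits

Ranking: A > C > B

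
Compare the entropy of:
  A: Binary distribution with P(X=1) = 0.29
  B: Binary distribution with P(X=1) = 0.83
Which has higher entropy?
A

For binary distributions, entropy is maximized at p=0.5 and decreases as p moves toward 0 or 1.

H(A) = H(0.29) = 0.8687 bits
H(B) = H(0.83) = 0.6577 bits

Distribution A (p=0.29) is closer to uniform (p=0.5), so it has higher entropy.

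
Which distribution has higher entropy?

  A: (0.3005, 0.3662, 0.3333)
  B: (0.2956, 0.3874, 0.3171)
A

Both distributions are close to uniform, making this a harder comparison.

H(A) = 1.5803 bits
H(B) = 1.5752 bits

The distribution closer to uniform has higher entropy.
Answer: A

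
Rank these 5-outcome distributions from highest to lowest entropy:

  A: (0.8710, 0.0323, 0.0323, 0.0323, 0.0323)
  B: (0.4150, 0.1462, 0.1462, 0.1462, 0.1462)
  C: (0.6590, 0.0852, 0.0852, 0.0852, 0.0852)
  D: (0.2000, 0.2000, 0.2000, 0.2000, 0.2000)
D > B > C > A

Key insight: Entropy is maximized by uniform distributions and minimized by concentrated distributions.

Entropies:
  H(A) = 0.8127 bits
  H(B) = 2.1491 bits
  H(C) = 1.6078 bits
  H(D) = 2.3219 bits

Ranking: D > B > C > A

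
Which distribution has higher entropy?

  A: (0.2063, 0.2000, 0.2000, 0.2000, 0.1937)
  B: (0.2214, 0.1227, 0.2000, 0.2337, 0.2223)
A

Both distributions are close to uniform, making this a harder comparison.

H(A) = 2.3216 bits
H(B) = 2.2897 bits

The distribution closer to uniform has higher entropy.
Answer: A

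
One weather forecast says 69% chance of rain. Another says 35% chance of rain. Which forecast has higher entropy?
35% forecast

Treat each forecast as a Bernoulli distribution. Binary entropy is maximized at p=0.5 and falls off symmetrically toward 0 or 1. The 35% forecast is closer to 50%, so it is more uncertain. H(69%) ≈ 0.893 bits, H(35%) ≈ 0.934 bits.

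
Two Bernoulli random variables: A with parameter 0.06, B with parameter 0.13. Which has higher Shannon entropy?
B

For binary distributions, entropy is maximized at p=0.5 and decreases as p moves toward 0 or 1.

H(A) = H(0.06) = 0.3274 bits
H(B) = H(0.13) = 0.5574 bits

Distribution B (p=0.13) is closer to uniform (p=0.5), so it has higher entropy.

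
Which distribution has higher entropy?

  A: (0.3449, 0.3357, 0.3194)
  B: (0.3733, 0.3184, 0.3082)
A

Both distributions are close to uniform, making this a harder comparison.

H(A) = 1.5842 bits
H(B) = 1.5797 bits

The distribution closer to uniform has higher entropy.
Answer: A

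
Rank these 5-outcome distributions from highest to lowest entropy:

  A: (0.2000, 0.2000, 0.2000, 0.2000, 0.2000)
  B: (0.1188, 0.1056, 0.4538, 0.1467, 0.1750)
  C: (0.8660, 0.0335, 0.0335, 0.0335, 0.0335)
A > B > C

Key insight: Entropy is maximized by uniform distributions and minimized by concentrated distributions.

- Uniform distributions have maximum entropy log₂(5) = 2.3219 bits
- The more "peaked" or concentrated a distribution, the lower its entropy

Entropies:
  H(A) = 2.3219 bits
  H(B) = 2.0713 bits
  H(C) = 0.8363 bits

Ranking: A > B > C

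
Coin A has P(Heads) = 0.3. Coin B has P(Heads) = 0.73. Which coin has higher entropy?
A

For binary distributions, entropy is maximized at p=0.5 and decreases as p moves toward 0 or 1.

H(A) = H(0.3) = 0.8813 bits
H(B) = H(0.73) = 0.8415 bits

Distribution A (p=0.3) is closer to uniform (p=0.5), so it has higher entropy.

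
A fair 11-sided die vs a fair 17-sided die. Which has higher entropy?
17-sided die

Both are uniform distributions; for uniform over n outcomes, H = log₂(n). H(11-sided) = log₂(11) = 3.459 bits and H(17-sided) = log₂(17) = 4.087 bits. More outcomes in a uniform distribution means higher entropy.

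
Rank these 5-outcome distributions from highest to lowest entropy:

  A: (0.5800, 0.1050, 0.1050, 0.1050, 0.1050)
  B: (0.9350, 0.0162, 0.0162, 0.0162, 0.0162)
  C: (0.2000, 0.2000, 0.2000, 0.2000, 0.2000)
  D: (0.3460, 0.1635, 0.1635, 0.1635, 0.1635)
C > D > A > B

Key insight: Entropy is maximized by uniform distributions and minimized by concentrated distributions.

Entropies:
  H(A) = 1.8215 bits
  H(B) = 0.4770 bits
  H(C) = 2.3219 bits
  H(D) = 2.2384 bits

Ranking: C > D > A > B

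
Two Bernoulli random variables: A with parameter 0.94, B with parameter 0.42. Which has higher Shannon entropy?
B

For binary distributions, entropy is maximized at p=0.5 and decreases as p moves toward 0 or 1.

H(A) = H(0.94) = 0.3274 bits
H(B) = H(0.42) = 0.9815 bits

Distribution B (p=0.42) is closer to uniform (p=0.5), so it has higher entropy.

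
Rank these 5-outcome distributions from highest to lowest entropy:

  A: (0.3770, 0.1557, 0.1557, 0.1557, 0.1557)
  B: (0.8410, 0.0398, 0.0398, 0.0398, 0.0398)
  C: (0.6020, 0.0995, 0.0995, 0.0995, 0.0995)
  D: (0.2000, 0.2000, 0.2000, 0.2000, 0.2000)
D > A > C > B

Key insight: Entropy is maximized by uniform distributions and minimized by concentrated distributions.

Entropies:
  H(A) = 2.2019 bits
  H(B) = 0.9499 bits
  H(C) = 1.7658 bits
  H(D) = 2.3219 bits

Ranking: D > A > C > B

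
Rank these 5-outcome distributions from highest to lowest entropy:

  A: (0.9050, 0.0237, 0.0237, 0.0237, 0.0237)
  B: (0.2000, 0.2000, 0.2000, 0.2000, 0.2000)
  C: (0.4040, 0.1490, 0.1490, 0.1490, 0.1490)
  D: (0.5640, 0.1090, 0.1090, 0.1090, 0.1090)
B > C > D > A

Key insight: Entropy is maximized by uniform distributions and minimized by concentrated distributions.

Entropies:
  H(A) = 0.6429 bits
  H(B) = 2.3219 bits
  H(C) = 2.1652 bits
  H(D) = 1.8601 bits

Ranking: B > C > D > A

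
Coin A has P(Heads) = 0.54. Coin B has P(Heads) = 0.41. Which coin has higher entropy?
A

For binary distributions, entropy is maximized at p=0.5 and decreases as p moves toward 0 or 1.

H(A) = H(0.54) = 0.9954 bits
H(B) = H(0.41) = 0.9765 bits

Distribution A (p=0.54) is closer to uniform (p=0.5), so it has higher entropy.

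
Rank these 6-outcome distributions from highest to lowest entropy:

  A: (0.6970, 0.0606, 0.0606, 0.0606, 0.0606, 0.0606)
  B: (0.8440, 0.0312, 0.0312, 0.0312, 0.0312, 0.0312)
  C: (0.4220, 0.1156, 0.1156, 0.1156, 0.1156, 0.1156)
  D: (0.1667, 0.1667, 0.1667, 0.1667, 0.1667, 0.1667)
D > C > A > B

Key insight: Entropy is maximized by uniform distributions and minimized by concentrated distributions.

Entropies:
  H(A) = 1.5885 bits
  H(B) = 0.9869 bits
  H(C) = 2.3244 bits
  H(D) = 2.5850 bits

Ranking: D > C > A > B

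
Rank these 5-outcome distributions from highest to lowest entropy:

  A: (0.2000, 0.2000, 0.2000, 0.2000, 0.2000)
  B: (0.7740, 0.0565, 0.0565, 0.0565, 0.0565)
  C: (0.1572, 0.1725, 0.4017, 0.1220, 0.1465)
A > C > B

Key insight: Entropy is maximized by uniform distributions and minimized by concentrated distributions.

- Uniform distributions have maximum entropy log₂(5) = 2.3219 bits
- The more "peaked" or concentrated a distribution, the lower its entropy

Entropies:
  H(A) = 2.3219 bits
  H(B) = 1.2230 bits
  H(C) = 2.1619 bits

Ranking: A > C > B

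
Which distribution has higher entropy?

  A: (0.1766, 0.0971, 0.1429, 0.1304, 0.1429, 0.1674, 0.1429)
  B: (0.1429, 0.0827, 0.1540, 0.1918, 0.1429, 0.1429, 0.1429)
A

Both distributions are close to uniform, making this a harder comparison.

H(A) = 2.7864 bits
H(B) = 2.7743 bits

The distribution closer to uniform has higher entropy.
Answer: A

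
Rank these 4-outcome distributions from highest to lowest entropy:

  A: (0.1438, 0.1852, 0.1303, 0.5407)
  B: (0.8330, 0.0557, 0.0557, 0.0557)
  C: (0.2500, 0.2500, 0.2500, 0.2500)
C > A > B

Key insight: Entropy is maximized by uniform distributions and minimized by concentrated distributions.

- Uniform distributions have maximum entropy log₂(4) = 2.0000 bits
- The more "peaked" or concentrated a distribution, the lower its entropy

Entropies:
  H(A) = 1.7156 bits
  H(B) = 0.9155 bits
  H(C) = 2.0000 bits

Ranking: C > A > B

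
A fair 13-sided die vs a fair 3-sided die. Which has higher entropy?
13-sided die

Both are uniform distributions; for uniform over n outcomes, H = log₂(n). H(13-sided) = log₂(13) = 3.700 bits and H(3-sided) = log₂(3) = 1.585 bits. More outcomes in a uniform distribution means higher entropy.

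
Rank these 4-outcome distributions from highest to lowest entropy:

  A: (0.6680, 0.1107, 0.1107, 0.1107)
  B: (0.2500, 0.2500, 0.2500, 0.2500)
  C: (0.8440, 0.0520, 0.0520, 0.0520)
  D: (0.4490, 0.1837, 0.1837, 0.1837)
B > D > A > C

Key insight: Entropy is maximized by uniform distributions and minimized by concentrated distributions.

Entropies:
  H(A) = 1.4432 bits
  H(B) = 2.0000 bits
  H(C) = 0.8719 bits
  H(D) = 1.8658 bits

Ranking: B > D > A > C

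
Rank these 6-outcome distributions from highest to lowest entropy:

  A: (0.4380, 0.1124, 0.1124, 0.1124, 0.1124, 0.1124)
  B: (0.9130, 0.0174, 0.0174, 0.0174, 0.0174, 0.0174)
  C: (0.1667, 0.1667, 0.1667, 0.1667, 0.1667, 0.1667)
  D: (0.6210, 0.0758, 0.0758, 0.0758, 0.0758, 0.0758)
C > A > D > B

Key insight: Entropy is maximized by uniform distributions and minimized by concentrated distributions.

Entropies:
  H(A) = 2.2938 bits
  H(B) = 0.6284 bits
  H(C) = 2.5850 bits
  H(D) = 1.8373 bits

Ranking: C > A > D > B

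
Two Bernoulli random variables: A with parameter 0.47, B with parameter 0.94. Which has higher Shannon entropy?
A

For binary distributions, entropy is maximized at p=0.5 and decreases as p moves toward 0 or 1.

H(A) = H(0.47) = 0.9974 bits
H(B) = H(0.94) = 0.3274 bits

Distribution A (p=0.47) is closer to uniform (p=0.5), so it has higher entropy.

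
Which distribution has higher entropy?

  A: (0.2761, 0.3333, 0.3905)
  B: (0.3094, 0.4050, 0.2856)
A

Both distributions are close to uniform, making this a harder comparison.

H(A) = 1.5707 bits
H(B) = 1.5681 bits

The distribution closer to uniform has higher entropy.
Answer: A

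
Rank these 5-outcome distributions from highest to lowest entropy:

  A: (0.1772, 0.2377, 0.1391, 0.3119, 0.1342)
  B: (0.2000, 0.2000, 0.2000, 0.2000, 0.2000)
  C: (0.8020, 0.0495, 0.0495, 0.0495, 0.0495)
B > A > C

Key insight: Entropy is maximized by uniform distributions and minimized by concentrated distributions.

- Uniform distributions have maximum entropy log₂(5) = 2.3219 bits
- The more "peaked" or concentrated a distribution, the lower its entropy

Entropies:
  H(A) = 2.2440 bits
  H(B) = 2.3219 bits
  H(C) = 1.1139 bits

Ranking: B > A > C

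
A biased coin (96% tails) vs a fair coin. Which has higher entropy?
Fair coin

The fair coin is uniform (p=0.5), maximizing binary entropy at 1 bit. The biased coin has H(0.96) ≈ 0.242 bits — its outcome is more predictable, so its entropy is lower.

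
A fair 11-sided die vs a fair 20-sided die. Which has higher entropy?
20-sided die

Both are uniform distributions; for uniform over n outcomes, H = log₂(n). H(11-sided) = log₂(11) = 3.459 bits and H(20-sided) = log₂(20) = 4.322 bits. More outcomes in a uniform distribution means higher entropy.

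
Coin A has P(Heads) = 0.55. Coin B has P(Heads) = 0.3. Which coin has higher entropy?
A

For binary distributions, entropy is maximized at p=0.5 and decreases as p moves toward 0 or 1.

H(A) = H(0.55) = 0.9928 bits
H(B) = H(0.3) = 0.8813 bits

Distribution A (p=0.55) is closer to uniform (p=0.5), so it has higher entropy.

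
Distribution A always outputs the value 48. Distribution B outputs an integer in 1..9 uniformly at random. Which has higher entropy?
B

A is deterministic, so H(A) = 0. B is uniform over 9 outcomes, so H(B) = log₂(9) = 3.170 bits. Any distribution with genuine randomness has higher entropy than a deterministic one.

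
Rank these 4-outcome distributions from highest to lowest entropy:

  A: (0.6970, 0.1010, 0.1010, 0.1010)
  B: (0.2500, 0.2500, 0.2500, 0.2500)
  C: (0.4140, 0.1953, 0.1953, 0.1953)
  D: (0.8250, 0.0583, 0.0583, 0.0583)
B > C > A > D

Key insight: Entropy is maximized by uniform distributions and minimized by concentrated distributions.

Entropies:
  H(A) = 1.3652 bits
  H(B) = 2.0000 bits
  H(C) = 1.9073 bits
  H(D) = 0.9464 bits

Ranking: B > C > A > D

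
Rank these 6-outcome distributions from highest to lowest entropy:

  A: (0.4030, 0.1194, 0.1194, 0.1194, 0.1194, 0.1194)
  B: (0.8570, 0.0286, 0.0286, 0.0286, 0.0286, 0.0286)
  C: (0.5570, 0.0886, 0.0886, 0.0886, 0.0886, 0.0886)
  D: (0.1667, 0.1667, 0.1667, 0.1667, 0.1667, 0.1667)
D > A > C > B

Key insight: Entropy is maximized by uniform distributions and minimized by concentrated distributions.

Entropies:
  H(A) = 2.3589 bits
  H(B) = 0.9241 bits
  H(C) = 2.0192 bits
  H(D) = 2.5850 bits

Ranking: D > A > C > B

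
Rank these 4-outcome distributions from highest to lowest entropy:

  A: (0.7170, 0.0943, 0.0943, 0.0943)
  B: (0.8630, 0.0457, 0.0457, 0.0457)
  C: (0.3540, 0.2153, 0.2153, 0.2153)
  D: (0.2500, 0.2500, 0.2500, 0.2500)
D > C > A > B

Key insight: Entropy is maximized by uniform distributions and minimized by concentrated distributions.

Entropies:
  H(A) = 1.3081 bits
  H(B) = 0.7935 bits
  H(C) = 1.9615 bits
  H(D) = 2.0000 bits

Ranking: D > C > A > B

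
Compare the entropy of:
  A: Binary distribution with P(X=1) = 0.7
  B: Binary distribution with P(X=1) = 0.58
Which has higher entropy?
B

For binary distributions, entropy is maximized at p=0.5 and decreases as p moves toward 0 or 1.

H(A) = H(0.7) = 0.8813 bits
H(B) = H(0.58) = 0.9815 bits

Distribution B (p=0.58) is closer to uniform (p=0.5), so it has higher entropy.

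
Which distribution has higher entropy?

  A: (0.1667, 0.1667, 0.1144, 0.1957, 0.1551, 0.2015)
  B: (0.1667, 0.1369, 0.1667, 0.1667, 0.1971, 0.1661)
B

Both distributions are close to uniform, making this a harder comparison.

H(A) = 2.5627 bits
H(B) = 2.5771 bits

The distribution closer to uniform has higher entropy.
Answer: B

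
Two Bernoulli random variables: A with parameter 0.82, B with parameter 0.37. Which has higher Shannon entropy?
B

For binary distributions, entropy is maximized at p=0.5 and decreases as p moves toward 0 or 1.

H(A) = H(0.82) = 0.6801 bits
H(B) = H(0.37) = 0.9507 bits

Distribution B (p=0.37) is closer to uniform (p=0.5), so it has higher entropy.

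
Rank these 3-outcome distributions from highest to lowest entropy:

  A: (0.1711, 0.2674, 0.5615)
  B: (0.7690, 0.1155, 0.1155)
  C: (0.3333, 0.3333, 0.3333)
C > A > B

Key insight: Entropy is maximized by uniform distributions and minimized by concentrated distributions.

- Uniform distributions have maximum entropy log₂(3) = 1.5850 bits
- The more "peaked" or concentrated a distribution, the lower its entropy

Entropies:
  H(A) = 1.4121 bits
  H(B) = 1.0108 bits
  H(C) = 1.5850 bits

Ranking: C > A > B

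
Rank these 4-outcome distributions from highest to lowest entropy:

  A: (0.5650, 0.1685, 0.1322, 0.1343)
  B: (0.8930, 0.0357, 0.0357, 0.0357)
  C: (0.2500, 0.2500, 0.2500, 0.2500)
C > A > B

Key insight: Entropy is maximized by uniform distributions and minimized by concentrated distributions.

- Uniform distributions have maximum entropy log₂(4) = 2.0000 bits
- The more "peaked" or concentrated a distribution, the lower its entropy

Entropies:
  H(A) = 1.6732 bits
  H(B) = 0.6604 bits
  H(C) = 2.0000 bits

Ranking: C > A > B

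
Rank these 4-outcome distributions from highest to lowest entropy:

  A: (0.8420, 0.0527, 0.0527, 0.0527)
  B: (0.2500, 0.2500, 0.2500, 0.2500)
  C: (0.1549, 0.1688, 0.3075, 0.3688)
B > C > A

Key insight: Entropy is maximized by uniform distributions and minimized by concentrated distributions.

- Uniform distributions have maximum entropy log₂(4) = 2.0000 bits
- The more "peaked" or concentrated a distribution, the lower its entropy

Entropies:
  H(A) = 0.8799 bits
  H(B) = 2.0000 bits
  H(C) = 1.9039 bits

Ranking: B > C > A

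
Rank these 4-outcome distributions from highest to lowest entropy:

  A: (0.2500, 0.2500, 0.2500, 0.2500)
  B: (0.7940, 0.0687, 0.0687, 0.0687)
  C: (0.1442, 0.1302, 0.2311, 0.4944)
A > C > B

Key insight: Entropy is maximized by uniform distributions and minimized by concentrated distributions.

- Uniform distributions have maximum entropy log₂(4) = 2.0000 bits
- The more "peaked" or concentrated a distribution, the lower its entropy

Entropies:
  H(A) = 2.0000 bits
  H(B) = 1.0603 bits
  H(C) = 1.7767 bits

Ranking: A > C > B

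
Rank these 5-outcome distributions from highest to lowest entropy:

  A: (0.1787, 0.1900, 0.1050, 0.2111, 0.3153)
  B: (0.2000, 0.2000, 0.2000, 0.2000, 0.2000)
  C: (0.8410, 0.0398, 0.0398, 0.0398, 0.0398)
B > A > C

Key insight: Entropy is maximized by uniform distributions and minimized by concentrated distributions.

- Uniform distributions have maximum entropy log₂(5) = 2.3219 bits
- The more "peaked" or concentrated a distribution, the lower its entropy

Entropies:
  H(A) = 2.2392 bits
  H(B) = 2.3219 bits
  H(C) = 0.9499 bits

Ranking: B > A > C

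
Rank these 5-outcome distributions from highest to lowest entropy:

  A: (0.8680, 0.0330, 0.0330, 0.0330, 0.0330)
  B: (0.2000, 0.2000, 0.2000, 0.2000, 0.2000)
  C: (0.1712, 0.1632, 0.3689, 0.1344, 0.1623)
B > C > A

Key insight: Entropy is maximized by uniform distributions and minimized by concentrated distributions.

- Uniform distributions have maximum entropy log₂(5) = 2.3219 bits
- The more "peaked" or concentrated a distribution, the lower its entropy

Entropies:
  H(A) = 0.8269 bits
  H(B) = 2.3219 bits
  H(C) = 2.2084 bits

Ranking: B > C > A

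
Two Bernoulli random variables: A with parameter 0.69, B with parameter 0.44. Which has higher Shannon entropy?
B

For binary distributions, entropy is maximized at p=0.5 and decreases as p moves toward 0 or 1.

H(A) = H(0.69) = 0.8932 bits
H(B) = H(0.44) = 0.9896 bits

Distribution B (p=0.44) is closer to uniform (p=0.5), so it has higher entropy.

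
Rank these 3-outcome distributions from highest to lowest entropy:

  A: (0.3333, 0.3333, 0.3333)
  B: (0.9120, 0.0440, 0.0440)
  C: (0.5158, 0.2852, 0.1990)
A > C > B

Key insight: Entropy is maximized by uniform distributions and minimized by concentrated distributions.

- Uniform distributions have maximum entropy log₂(3) = 1.5850 bits
- The more "peaked" or concentrated a distribution, the lower its entropy

Entropies:
  H(A) = 1.5850 bits
  H(B) = 0.5178 bits
  H(C) = 1.4724 bits

Ranking: A > C > B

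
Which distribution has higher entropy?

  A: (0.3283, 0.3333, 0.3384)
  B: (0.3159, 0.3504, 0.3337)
A

Both distributions are close to uniform, making this a harder comparison.

H(A) = 1.5849 bits
H(B) = 1.5837 bits

The distribution closer to uniform has higher entropy.
Answer: A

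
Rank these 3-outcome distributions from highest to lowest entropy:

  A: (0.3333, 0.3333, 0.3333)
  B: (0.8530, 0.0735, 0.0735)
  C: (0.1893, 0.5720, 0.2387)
A > C > B

Key insight: Entropy is maximized by uniform distributions and minimized by concentrated distributions.

- Uniform distributions have maximum entropy log₂(3) = 1.5850 bits
- The more "peaked" or concentrated a distribution, the lower its entropy

Entropies:
  H(A) = 1.5850 bits
  H(B) = 0.7493 bits
  H(C) = 1.4089 bits

Ranking: A > C > B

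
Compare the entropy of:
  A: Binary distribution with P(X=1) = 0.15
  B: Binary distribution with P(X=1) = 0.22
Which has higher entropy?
B

For binary distributions, entropy is maximized at p=0.5 and decreases as p moves toward 0 or 1.

H(A) = H(0.15) = 0.6098 bits
H(B) = H(0.22) = 0.7602 bits

Distribution B (p=0.22) is closer to uniform (p=0.5), so it has higher entropy.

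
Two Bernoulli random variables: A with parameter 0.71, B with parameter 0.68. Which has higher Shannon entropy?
B

For binary distributions, entropy is maximized at p=0.5 and decreases as p moves toward 0 or 1.

H(A) = H(0.71) = 0.8687 bits
H(B) = H(0.68) = 0.9044 bits

Distribution B (p=0.68) is closer to uniform (p=0.5), so it has higher entropy.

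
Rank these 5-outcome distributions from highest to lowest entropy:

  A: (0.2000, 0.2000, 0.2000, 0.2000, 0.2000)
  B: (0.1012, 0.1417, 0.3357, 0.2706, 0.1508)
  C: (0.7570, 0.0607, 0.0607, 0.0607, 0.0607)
A > B > C

Key insight: Entropy is maximized by uniform distributions and minimized by concentrated distributions.

- Uniform distributions have maximum entropy log₂(5) = 2.3219 bits
- The more "peaked" or concentrated a distribution, the lower its entropy

Entropies:
  H(A) = 2.3219 bits
  H(B) = 2.1844 bits
  H(C) = 1.2860 bits

Ranking: A > B > C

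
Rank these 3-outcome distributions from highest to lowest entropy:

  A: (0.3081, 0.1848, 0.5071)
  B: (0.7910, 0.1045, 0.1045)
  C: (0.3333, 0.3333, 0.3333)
C > A > B

Key insight: Entropy is maximized by uniform distributions and minimized by concentrated distributions.

- Uniform distributions have maximum entropy log₂(3) = 1.5850 bits
- The more "peaked" or concentrated a distribution, the lower its entropy

Entropies:
  H(A) = 1.4703 bits
  H(B) = 0.9486 bits
  H(C) = 1.5850 bits

Ranking: C > A > B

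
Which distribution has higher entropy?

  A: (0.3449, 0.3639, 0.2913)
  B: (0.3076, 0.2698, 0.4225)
A

Both distributions are close to uniform, making this a harder comparison.

H(A) = 1.5787 bits
H(B) = 1.5583 bits

The distribution closer to uniform has higher entropy.
Answer: A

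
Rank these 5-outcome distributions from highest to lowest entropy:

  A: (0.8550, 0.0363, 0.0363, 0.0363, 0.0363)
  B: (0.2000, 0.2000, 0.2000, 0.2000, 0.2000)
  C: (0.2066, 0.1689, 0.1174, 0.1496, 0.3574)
B > C > A

Key insight: Entropy is maximized by uniform distributions and minimized by concentrated distributions.

- Uniform distributions have maximum entropy log₂(5) = 2.3219 bits
- The more "peaked" or concentrated a distribution, the lower its entropy

Entropies:
  H(A) = 0.8872 bits
  H(B) = 2.3219 bits
  H(C) = 2.2069 bits

Ranking: B > C > A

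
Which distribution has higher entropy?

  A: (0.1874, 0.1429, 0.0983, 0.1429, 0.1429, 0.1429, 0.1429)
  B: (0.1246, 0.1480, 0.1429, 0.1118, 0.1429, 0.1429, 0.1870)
B

Both distributions are close to uniform, making this a harder comparison.

H(A) = 2.7870 bits
H(B) = 2.7912 bits

The distribution closer to uniform has higher entropy.
Answer: B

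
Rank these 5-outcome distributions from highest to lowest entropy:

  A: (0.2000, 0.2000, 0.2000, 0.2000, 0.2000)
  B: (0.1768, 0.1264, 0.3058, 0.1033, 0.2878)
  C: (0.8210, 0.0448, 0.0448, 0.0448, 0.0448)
A > B > C

Key insight: Entropy is maximized by uniform distributions and minimized by concentrated distributions.

- Uniform distributions have maximum entropy log₂(5) = 2.3219 bits
- The more "peaked" or concentrated a distribution, the lower its entropy

Entropies:
  H(A) = 2.3219 bits
  H(B) = 2.1972 bits
  H(C) = 1.0359 bits

Ranking: A > B > C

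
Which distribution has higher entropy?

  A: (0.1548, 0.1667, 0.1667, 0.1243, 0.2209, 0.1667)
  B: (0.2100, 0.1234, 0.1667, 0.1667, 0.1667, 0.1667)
B

Both distributions are close to uniform, making this a harder comparison.

H(A) = 2.5643 bits
H(B) = 2.5685 bits

The distribution closer to uniform has higher entropy.
Answer: B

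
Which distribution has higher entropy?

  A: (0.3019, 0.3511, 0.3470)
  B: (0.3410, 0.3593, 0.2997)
A

Both distributions are close to uniform, making this a harder comparison.

H(A) = 1.5817 bits
H(B) = 1.5809 bits

The distribution closer to uniform has higher entropy.
Answer: A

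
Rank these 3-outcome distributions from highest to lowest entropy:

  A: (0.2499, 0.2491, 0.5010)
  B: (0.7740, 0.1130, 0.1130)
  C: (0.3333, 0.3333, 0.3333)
C > A > B

Key insight: Entropy is maximized by uniform distributions and minimized by concentrated distributions.

- Uniform distributions have maximum entropy log₂(3) = 1.5850 bits
- The more "peaked" or concentrated a distribution, the lower its entropy

Entropies:
  H(A) = 1.4990 bits
  H(B) = 0.9970 bits
  H(C) = 1.5850 bits

Ranking: C > A > B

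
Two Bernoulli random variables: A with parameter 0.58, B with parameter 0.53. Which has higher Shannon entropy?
B

For binary distributions, entropy is maximized at p=0.5 and decreases as p moves toward 0 or 1.

H(A) = H(0.58) = 0.9815 bits
H(B) = H(0.53) = 0.9974 bits

Distribution B (p=0.53) is closer to uniform (p=0.5), so it has higher entropy.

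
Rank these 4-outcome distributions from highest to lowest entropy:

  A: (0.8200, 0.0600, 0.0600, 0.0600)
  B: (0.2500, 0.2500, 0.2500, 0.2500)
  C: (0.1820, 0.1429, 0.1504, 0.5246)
B > C > A

Key insight: Entropy is maximized by uniform distributions and minimized by concentrated distributions.

- Uniform distributions have maximum entropy log₂(4) = 2.0000 bits
- The more "peaked" or concentrated a distribution, the lower its entropy

Entropies:
  H(A) = 0.9654 bits
  H(B) = 2.0000 bits
  H(C) = 1.7478 bits

Ranking: B > C > A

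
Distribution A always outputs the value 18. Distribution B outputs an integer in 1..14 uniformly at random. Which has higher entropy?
B

A is deterministic, so H(A) = 0. B is uniform over 14 outcomes, so H(B) = log₂(14) = 3.807 bits. Any distribution with genuine randomness has higher entropy than a deterministic one.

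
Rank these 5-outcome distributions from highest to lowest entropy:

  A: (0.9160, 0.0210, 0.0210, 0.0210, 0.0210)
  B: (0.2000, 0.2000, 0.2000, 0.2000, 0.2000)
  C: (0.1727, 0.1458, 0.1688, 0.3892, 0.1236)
B > C > A

Key insight: Entropy is maximized by uniform distributions and minimized by concentrated distributions.

- Uniform distributions have maximum entropy log₂(5) = 2.3219 bits
- The more "peaked" or concentrated a distribution, the lower its entropy

Entropies:
  H(A) = 0.5841 bits
  H(B) = 2.3219 bits
  H(C) = 2.1784 bits

Ranking: B > C > A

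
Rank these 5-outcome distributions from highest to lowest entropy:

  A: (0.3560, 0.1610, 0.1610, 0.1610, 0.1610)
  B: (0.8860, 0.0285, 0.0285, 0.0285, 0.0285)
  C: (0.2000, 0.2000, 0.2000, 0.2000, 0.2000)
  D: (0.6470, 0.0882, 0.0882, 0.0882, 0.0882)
C > A > D > B

Key insight: Entropy is maximized by uniform distributions and minimized by concentrated distributions.

Entropies:
  H(A) = 2.2273 bits
  H(B) = 0.7399 bits
  H(C) = 2.3219 bits
  H(D) = 1.6427 bits

Ranking: C > A > D > B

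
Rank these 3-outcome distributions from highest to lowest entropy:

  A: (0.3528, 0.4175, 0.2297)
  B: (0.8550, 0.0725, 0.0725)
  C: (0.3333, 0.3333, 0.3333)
C > A > B

Key insight: Entropy is maximized by uniform distributions and minimized by concentrated distributions.

- Uniform distributions have maximum entropy log₂(3) = 1.5850 bits
- The more "peaked" or concentrated a distribution, the lower its entropy

Entropies:
  H(A) = 1.5438 bits
  H(B) = 0.7422 bits
  H(C) = 1.5850 bits

Ranking: C > A > B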